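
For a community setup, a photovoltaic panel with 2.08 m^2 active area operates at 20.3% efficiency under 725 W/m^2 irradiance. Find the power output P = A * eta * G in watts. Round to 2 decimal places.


Use the solar power formula P = A * eta * G.
Given: A = 2.08 m^2, eta = 0.203, G = 725 W/m^2
P = 2.08 * 0.203 * 725
P = 306.12 W

306.12


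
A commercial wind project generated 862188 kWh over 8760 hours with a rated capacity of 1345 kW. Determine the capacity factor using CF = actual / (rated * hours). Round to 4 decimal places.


Capacity factor = actual output / maximum possible output
Maximum possible = rated * hours = 1345 * 8760 = 11782200 kWh
CF = 862188 / 11782200
CF = 0.0732

0.0732


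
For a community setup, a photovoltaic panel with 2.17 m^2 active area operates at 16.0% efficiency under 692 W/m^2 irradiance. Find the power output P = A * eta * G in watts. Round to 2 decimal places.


Use the solar power formula P = A * eta * G.
Given: A = 2.17 m^2, eta = 0.16, G = 692 W/m^2
P = 2.17 * 0.16 * 692
P = 240.26 W

240.26


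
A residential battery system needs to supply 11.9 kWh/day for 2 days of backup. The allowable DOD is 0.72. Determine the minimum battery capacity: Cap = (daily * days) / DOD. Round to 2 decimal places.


Total energy needed = daily * days = 11.9 * 2 = 23.8 kWh
Account for depth of discharge:
  Cap = total_energy / DOD = 23.8 / 0.72
  Cap = 33.06 kWh

33.06


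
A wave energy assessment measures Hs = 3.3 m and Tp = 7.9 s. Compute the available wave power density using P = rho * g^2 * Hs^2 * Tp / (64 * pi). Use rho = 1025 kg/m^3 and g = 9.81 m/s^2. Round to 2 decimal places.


Apply wave power formula:
  g^2 = 9.81^2 = 96.2361
  Hs^2 = 3.3^2 = 10.89
  Numerator = rho * g^2 * Hs^2 * Tp = 1025 * 96.2361 * 10.89 * 7.9 = 8486270.12
  Denominator = 64 * pi = 201.0619
  P = 8486270.12 / 201.0619 = 42207.24 W/m

42207.24


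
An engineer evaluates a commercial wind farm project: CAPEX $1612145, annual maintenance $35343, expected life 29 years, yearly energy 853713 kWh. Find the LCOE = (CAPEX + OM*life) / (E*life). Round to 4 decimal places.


Total cost = CAPEX + OM * lifetime = 1612145 + 35343 * 29 = 1612145 + 1024947 = 2637092
Total generation = annual * lifetime = 853713 * 29 = 24757677 kWh
LCOE = 2637092 / 24757677
LCOE = 0.1065 $/kWh

0.1065


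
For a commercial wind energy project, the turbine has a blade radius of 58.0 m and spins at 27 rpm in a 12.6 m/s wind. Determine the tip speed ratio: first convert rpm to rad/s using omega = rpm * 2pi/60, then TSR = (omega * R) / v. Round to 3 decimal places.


Convert rotational speed to rad/s:
  omega = 27 * 2 * pi / 60 = 2.8274 rad/s
Compute tip speed:
  v_tip = omega * R = 2.8274 * 58.0 = 163.991 m/s
Tip speed ratio:
  TSR = v_tip / v_wind = 163.991 / 12.6 = 13.015

13.015


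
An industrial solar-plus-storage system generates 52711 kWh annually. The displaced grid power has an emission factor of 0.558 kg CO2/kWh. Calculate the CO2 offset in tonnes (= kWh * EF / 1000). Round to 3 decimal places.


CO2 offset in kg = generation * emission_factor
CO2 offset = 52711 * 0.558 = 29412.74 kg
Convert to tonnes:
  CO2 offset = 29412.74 / 1000 = 29.413 tonnes

29.413


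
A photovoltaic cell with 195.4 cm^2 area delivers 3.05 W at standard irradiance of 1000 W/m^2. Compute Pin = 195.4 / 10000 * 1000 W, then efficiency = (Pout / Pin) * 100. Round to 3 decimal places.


First compute the input power:
  Pin = area_cm2 / 10000 * G = 195.4 / 10000 * 1000 = 19.54 W
Then compute efficiency:
  Efficiency = (Pout / Pin) * 100 = (3.05 / 19.54) * 100
  Efficiency = 15.609%

15.609


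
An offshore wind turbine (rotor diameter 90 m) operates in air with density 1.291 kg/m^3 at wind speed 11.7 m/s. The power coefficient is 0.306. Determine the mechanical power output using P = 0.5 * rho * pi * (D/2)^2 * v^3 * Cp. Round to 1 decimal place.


Step 1 -- Compute swept area:
  A = pi * (D/2)^2 = pi * (90/2)^2 = 6361.73 m^2
Step 2 -- Apply wind power equation:
  P = 0.5 * rho * A * v^3 * Cp
  v^3 = 11.7^3 = 1601.613
  P = 0.5 * 1.291 * 6361.73 * 1601.613 * 0.306
  P = 2012566.1 W

2012566.1


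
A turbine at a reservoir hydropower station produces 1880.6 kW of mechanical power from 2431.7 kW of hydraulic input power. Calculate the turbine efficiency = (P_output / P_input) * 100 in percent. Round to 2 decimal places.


Turbine efficiency = (output power / input power) * 100
eta = (1880.6 / 2431.7) * 100
eta = 77.34%

77.34


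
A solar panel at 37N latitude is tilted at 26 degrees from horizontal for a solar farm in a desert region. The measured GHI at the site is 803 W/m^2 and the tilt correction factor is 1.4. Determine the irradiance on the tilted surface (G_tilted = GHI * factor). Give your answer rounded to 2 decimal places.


Identify the given values:
  GHI = 803 W/m^2, tilt correction factor = 1.4
Apply the formula G_tilted = GHI * factor:
  G_tilted = 803 * 1.4
  G_tilted = 1124.20 W/m^2

1124.20


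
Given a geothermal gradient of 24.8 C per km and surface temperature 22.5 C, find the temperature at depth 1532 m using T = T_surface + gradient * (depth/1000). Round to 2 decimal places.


Convert depth to km: 1532 / 1000 = 1.532 km
Temperature increase = gradient * depth_km = 24.8 * 1.532 = 37.99 C
Temperature at depth = T_surface + delta_T = 22.5 + 37.99
T = 60.49 C

60.49


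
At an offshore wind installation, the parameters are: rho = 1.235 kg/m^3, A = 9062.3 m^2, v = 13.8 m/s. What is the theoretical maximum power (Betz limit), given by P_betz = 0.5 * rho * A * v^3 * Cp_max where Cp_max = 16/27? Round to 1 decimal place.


The Betz coefficient Cp_max = 16/27 = 0.5926
v^3 = 13.8^3 = 2628.072
P_betz = 0.5 * rho * A * v^3 * Cp_max
P_betz = 0.5 * 1.235 * 9062.3 * 2628.072 * 0.5926
P_betz = 8715029.8 W

8715029.8


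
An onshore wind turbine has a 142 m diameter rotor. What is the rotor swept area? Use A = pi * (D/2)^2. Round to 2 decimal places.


Compute the rotor radius:
  r = D / 2 = 142 / 2 = 71.0 m
Calculate swept area:
  A = pi * r^2 = pi * 71.0^2
  A = 15836.77 m^2

15836.77


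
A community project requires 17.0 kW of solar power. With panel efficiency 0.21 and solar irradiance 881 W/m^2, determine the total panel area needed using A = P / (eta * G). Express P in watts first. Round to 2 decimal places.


Convert target power to watts: P = 17.0 * 1000 = 17000.0 W
Compute denominator: eta * G = 0.21 * 881 = 185.01
Required area A = P / (eta * G) = 17000.0 / 185.01
A = 91.89 m^2

91.89


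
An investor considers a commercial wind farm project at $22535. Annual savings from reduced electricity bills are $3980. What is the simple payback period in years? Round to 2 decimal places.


Simple payback period = initial cost / annual savings
Payback = 22535 / 3980
Payback = 5.66 years

5.66


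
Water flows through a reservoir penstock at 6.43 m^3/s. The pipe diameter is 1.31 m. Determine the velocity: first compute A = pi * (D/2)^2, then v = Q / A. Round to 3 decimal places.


Compute pipe cross-sectional area:
  A = pi * (D/2)^2 = pi * (1.31/2)^2 = 1.3478 m^2
Calculate velocity:
  v = Q / A = 6.43 / 1.3478
  v = 4.771 m/s

4.771


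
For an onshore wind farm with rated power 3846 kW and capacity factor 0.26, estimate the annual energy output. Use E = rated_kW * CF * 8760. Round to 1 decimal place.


Annual energy = rated_kW * capacity_factor * hours_per_year
Given: P_rated = 3846 kW, CF = 0.26, hours = 8760
E = 3846 * 0.26 * 8760
E = 8759649.6 kWh

8759649.6


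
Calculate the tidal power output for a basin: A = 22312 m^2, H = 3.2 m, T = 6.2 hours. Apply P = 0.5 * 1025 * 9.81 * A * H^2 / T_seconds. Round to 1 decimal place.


Convert period to seconds: T = 6.2 * 3600 = 22320.0 s
H^2 = 3.2^2 = 10.24
P = 0.5 * rho * g * A * H^2 / T
P = 0.5 * 1025 * 9.81 * 22312 * 10.24 / 22320.0
P = 51464.4 W

51464.4


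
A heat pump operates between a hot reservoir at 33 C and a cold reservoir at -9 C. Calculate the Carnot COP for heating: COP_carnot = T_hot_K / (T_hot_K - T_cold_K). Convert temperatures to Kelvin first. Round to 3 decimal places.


Convert to Kelvin:
  T_hot = 33 + 273.15 = 306.15 K
  T_cold = -9 + 273.15 = 264.15 K
Apply Carnot COP formula:
  COP = T_hot_K / (T_hot_K - T_cold_K) = 306.15 / 42.0
  COP = 7.289

7.289


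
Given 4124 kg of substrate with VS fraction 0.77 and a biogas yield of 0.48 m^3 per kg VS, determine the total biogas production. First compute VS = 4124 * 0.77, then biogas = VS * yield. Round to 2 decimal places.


Compute volatile solids:
  VS = mass * VS_fraction = 4124 * 0.77 = 3175.48 kg
Calculate biogas volume:
  Biogas = VS * specific_yield = 3175.48 * 0.48
  Biogas = 1524.23 m^3

1524.23


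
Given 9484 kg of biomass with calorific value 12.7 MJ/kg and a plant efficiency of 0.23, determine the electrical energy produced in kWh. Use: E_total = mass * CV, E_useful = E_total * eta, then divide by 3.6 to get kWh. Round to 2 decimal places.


Total energy = mass * CV = 9484 * 12.7 = 120446.8 MJ
Useful energy = total * eta = 120446.8 * 0.23 = 27702.76 MJ
Convert to kWh: 27702.76 / 3.6
Useful energy = 7695.21 kWh

7695.21


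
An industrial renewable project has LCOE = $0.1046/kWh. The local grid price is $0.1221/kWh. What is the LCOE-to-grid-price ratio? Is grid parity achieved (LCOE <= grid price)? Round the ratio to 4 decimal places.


Compare LCOE to grid price:
  LCOE = $0.1046/kWh, Grid price = $0.1221/kWh
  Ratio = LCOE / grid_price = 0.1046 / 0.1221 = 0.8567
  Grid parity achieved (ratio <= 1)? yes

0.8567


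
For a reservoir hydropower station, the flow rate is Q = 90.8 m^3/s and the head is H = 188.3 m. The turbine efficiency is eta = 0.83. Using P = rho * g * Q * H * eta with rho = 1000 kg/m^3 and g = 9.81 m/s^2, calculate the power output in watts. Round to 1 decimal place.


Apply the hydropower formula P = rho * g * Q * H * eta
rho * g = 1000 * 9.81 = 9810.0
P = 9810.0 * 90.8 * 188.3 * 0.83
P = 139214114.2 W

139214114.2


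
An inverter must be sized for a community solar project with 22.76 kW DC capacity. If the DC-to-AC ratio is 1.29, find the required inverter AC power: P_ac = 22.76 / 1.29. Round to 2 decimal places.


The inverter AC capacity is determined by the DC/AC ratio.
Given: P_dc = 22.76 kW, DC/AC ratio = 1.29
P_ac = P_dc / ratio = 22.76 / 1.29
P_ac = 17.64 kW

17.64


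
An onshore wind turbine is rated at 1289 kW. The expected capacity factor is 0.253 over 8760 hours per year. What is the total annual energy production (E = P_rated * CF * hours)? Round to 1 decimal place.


Annual energy = rated_kW * capacity_factor * hours_per_year
Given: P_rated = 1289 kW, CF = 0.253, hours = 8760
E = 1289 * 0.253 * 8760
E = 2856784.9 kWh

2856784.9


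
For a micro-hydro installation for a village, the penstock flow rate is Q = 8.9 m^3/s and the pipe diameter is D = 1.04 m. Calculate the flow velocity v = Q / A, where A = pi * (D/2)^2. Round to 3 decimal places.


Compute pipe cross-sectional area:
  A = pi * (D/2)^2 = pi * (1.04/2)^2 = 0.8495 m^2
Calculate velocity:
  v = Q / A = 8.9 / 0.8495
  v = 10.477 m/s

10.477


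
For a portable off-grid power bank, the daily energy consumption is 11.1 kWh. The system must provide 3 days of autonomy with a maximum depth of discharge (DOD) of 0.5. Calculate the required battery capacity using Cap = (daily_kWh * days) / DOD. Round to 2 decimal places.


Total energy needed = daily * days = 11.1 * 3 = 33.3 kWh
Account for depth of discharge:
  Cap = total_energy / DOD = 33.3 / 0.5
  Cap = 66.60 kWh

66.60


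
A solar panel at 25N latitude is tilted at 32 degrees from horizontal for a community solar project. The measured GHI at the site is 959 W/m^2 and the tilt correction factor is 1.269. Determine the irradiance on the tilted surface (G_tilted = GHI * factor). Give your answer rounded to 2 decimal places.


Identify the given values:
  GHI = 959 W/m^2, tilt correction factor = 1.269
Apply the formula G_tilted = GHI * factor:
  G_tilted = 959 * 1.269
  G_tilted = 1216.97 W/m^2

1216.97


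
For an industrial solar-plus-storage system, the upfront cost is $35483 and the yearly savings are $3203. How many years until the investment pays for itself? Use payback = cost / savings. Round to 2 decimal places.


Simple payback period = initial cost / annual savings
Payback = 35483 / 3203
Payback = 11.08 years

11.08


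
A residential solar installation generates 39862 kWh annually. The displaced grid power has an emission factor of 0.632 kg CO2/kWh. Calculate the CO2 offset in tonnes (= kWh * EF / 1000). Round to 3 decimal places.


CO2 offset in kg = generation * emission_factor
CO2 offset = 39862 * 0.632 = 25192.78 kg
Convert to tonnes:
  CO2 offset = 25192.78 / 1000 = 25.193 tonnes

25.193


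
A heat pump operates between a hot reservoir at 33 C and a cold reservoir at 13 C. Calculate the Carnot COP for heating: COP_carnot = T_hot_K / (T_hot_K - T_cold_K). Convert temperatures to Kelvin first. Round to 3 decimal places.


Convert to Kelvin:
  T_hot = 33 + 273.15 = 306.15 K
  T_cold = 13 + 273.15 = 286.15 K
Apply Carnot COP formula:
  COP = T_hot_K / (T_hot_K - T_cold_K) = 306.15 / 20.0
  COP = 15.308

15.308


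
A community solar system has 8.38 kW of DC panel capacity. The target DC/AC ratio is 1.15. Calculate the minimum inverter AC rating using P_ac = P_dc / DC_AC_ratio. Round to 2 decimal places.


The inverter AC capacity is determined by the DC/AC ratio.
Given: P_dc = 8.38 kW, DC/AC ratio = 1.15
P_ac = P_dc / ratio = 8.38 / 1.15
P_ac = 7.29 kW

7.29


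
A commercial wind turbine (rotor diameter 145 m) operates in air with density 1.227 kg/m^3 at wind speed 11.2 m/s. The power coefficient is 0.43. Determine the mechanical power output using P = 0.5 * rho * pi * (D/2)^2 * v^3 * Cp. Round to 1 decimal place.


Step 1 -- Compute swept area:
  A = pi * (D/2)^2 = pi * (145/2)^2 = 16513.0 m^2
Step 2 -- Apply wind power equation:
  P = 0.5 * rho * A * v^3 * Cp
  v^3 = 11.2^3 = 1404.928
  P = 0.5 * 1.227 * 16513.0 * 1404.928 * 0.43
  P = 6120162.8 W

6120162.8


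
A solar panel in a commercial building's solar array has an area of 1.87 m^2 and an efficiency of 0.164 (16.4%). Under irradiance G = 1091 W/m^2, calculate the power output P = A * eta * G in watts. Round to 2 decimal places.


Use the solar power formula P = A * eta * G.
Given: A = 1.87 m^2, eta = 0.164, G = 1091 W/m^2
P = 1.87 * 0.164 * 1091
P = 334.59 W

334.59


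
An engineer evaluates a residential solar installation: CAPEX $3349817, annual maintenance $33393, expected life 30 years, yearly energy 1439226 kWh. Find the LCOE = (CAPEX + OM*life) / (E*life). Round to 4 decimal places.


Total cost = CAPEX + OM * lifetime = 3349817 + 33393 * 30 = 3349817 + 1001790 = 4351607
Total generation = annual * lifetime = 1439226 * 30 = 43176780 kWh
LCOE = 4351607 / 43176780
LCOE = 0.1008 $/kWh

0.1008


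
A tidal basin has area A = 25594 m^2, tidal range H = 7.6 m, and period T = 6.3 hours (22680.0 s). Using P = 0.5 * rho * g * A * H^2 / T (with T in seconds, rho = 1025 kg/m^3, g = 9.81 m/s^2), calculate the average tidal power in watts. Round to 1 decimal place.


Convert period to seconds: T = 6.3 * 3600 = 22680.0 s
H^2 = 7.6^2 = 57.76
P = 0.5 * rho * g * A * H^2 / T
P = 0.5 * 1025 * 9.81 * 25594 * 57.76 / 22680.0
P = 327706.6 W

327706.6


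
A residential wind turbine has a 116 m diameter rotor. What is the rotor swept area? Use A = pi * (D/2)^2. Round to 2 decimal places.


Compute the rotor radius:
  r = D / 2 = 116 / 2 = 58.0 m
Calculate swept area:
  A = pi * r^2 = pi * 58.0^2
  A = 10568.32 m^2

10568.32


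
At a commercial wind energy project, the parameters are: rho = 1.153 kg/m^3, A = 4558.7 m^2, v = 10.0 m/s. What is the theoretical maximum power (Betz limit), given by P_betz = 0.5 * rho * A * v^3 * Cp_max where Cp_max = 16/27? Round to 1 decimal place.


The Betz coefficient Cp_max = 16/27 = 0.5926
v^3 = 10.0^3 = 1000.0
P_betz = 0.5 * rho * A * v^3 * Cp_max
P_betz = 0.5 * 1.153 * 4558.7 * 1000.0 * 0.5926
P_betz = 1557387.0 W

1557387.0


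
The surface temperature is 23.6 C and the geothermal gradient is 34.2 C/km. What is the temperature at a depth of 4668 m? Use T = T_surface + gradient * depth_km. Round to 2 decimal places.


Convert depth to km: 4668 / 1000 = 4.668 km
Temperature increase = gradient * depth_km = 34.2 * 4.668 = 159.65 C
Temperature at depth = T_surface + delta_T = 23.6 + 159.65
T = 183.25 C

183.25


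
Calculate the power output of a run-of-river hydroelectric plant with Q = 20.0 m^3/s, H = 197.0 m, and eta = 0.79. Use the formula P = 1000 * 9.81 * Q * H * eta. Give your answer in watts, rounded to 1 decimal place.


Apply the hydropower formula P = rho * g * Q * H * eta
rho * g = 1000 * 9.81 = 9810.0
P = 9810.0 * 20.0 * 197.0 * 0.79
P = 30534606.0 W

30534606.0


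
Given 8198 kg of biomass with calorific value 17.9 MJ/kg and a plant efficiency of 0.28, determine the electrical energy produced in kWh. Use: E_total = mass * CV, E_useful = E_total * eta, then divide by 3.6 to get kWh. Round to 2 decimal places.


Total energy = mass * CV = 8198 * 17.9 = 146744.2 MJ
Useful energy = total * eta = 146744.2 * 0.28 = 41088.38 MJ
Convert to kWh: 41088.38 / 3.6
Useful energy = 11413.44 kWh

11413.44


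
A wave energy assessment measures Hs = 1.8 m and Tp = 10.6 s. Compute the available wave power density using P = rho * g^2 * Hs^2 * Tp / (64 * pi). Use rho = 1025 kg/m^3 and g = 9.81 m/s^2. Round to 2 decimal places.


Apply wave power formula:
  g^2 = 9.81^2 = 96.2361
  Hs^2 = 1.8^2 = 3.24
  Numerator = rho * g^2 * Hs^2 * Tp = 1025 * 96.2361 * 3.24 * 10.6 = 3387760.93
  Denominator = 64 * pi = 201.0619
  P = 3387760.93 / 201.0619 = 16849.34 W/m

16849.34


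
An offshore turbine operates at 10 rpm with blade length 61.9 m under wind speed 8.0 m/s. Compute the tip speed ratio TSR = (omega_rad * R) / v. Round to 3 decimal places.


Convert rotational speed to rad/s:
  omega = 10 * 2 * pi / 60 = 1.0472 rad/s
Compute tip speed:
  v_tip = omega * R = 1.0472 * 61.9 = 64.822 m/s
Tip speed ratio:
  TSR = v_tip / v_wind = 64.822 / 8.0 = 8.103

8.103


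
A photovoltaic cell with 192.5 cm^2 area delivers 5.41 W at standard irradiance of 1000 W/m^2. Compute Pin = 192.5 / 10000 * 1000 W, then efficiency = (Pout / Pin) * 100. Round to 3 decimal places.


First compute the input power:
  Pin = area_cm2 / 10000 * G = 192.5 / 10000 * 1000 = 19.25 W
Then compute efficiency:
  Efficiency = (Pout / Pin) * 100 = (5.41 / 19.25) * 100
  Efficiency = 28.104%

28.104


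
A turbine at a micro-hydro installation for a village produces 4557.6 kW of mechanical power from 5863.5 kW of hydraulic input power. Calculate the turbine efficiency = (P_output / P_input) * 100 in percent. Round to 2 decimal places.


Turbine efficiency = (output power / input power) * 100
eta = (4557.6 / 5863.5) * 100
eta = 77.73%

77.73


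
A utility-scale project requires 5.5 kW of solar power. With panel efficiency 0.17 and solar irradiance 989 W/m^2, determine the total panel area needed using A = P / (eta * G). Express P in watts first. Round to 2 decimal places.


Convert target power to watts: P = 5.5 * 1000 = 5500.0 W
Compute denominator: eta * G = 0.17 * 989 = 168.13
Required area A = P / (eta * G) = 5500.0 / 168.13
A = 32.71 m^2

32.71


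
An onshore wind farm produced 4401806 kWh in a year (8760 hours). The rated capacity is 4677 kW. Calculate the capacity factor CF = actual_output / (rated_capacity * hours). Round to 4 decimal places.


Capacity factor = actual output / maximum possible output
Maximum possible = rated * hours = 4677 * 8760 = 40970520 kWh
CF = 4401806 / 40970520
CF = 0.1074

0.1074


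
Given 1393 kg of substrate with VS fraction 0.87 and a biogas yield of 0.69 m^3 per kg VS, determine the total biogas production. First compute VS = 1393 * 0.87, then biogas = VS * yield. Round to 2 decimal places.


Compute volatile solids:
  VS = mass * VS_fraction = 1393 * 0.87 = 1211.91 kg
Calculate biogas volume:
  Biogas = VS * specific_yield = 1211.91 * 0.69
  Biogas = 836.22 m^3

836.22


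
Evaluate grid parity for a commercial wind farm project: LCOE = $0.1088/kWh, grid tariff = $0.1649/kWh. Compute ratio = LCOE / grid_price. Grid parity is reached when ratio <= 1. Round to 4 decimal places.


Compare LCOE to grid price:
  LCOE = $0.1088/kWh, Grid price = $0.1649/kWh
  Ratio = LCOE / grid_price = 0.1088 / 0.1649 = 0.6598
  Grid parity achieved (ratio <= 1)? yes

0.6598


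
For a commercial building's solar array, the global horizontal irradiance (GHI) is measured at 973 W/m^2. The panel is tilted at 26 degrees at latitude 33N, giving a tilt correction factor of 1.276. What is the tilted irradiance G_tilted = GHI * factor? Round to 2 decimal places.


Identify the given values:
  GHI = 973 W/m^2, tilt correction factor = 1.276
Apply the formula G_tilted = GHI * factor:
  G_tilted = 973 * 1.276
  G_tilted = 1241.55 W/m^2

1241.55


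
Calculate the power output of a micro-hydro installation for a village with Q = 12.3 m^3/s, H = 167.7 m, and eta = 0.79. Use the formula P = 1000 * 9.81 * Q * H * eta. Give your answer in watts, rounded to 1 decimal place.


Apply the hydropower formula P = rho * g * Q * H * eta
rho * g = 1000 * 9.81 = 9810.0
P = 9810.0 * 12.3 * 167.7 * 0.79
P = 15985796.2 W

15985796.2


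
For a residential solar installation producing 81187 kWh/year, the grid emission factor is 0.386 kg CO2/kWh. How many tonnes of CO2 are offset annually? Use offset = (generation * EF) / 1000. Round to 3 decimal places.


CO2 offset in kg = generation * emission_factor
CO2 offset = 81187 * 0.386 = 31338.18 kg
Convert to tonnes:
  CO2 offset = 31338.18 / 1000 = 31.338 tonnes

31.338


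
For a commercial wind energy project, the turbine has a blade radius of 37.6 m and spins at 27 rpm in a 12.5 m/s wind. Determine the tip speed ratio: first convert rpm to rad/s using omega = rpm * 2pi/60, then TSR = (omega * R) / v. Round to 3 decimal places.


Convert rotational speed to rad/s:
  omega = 27 * 2 * pi / 60 = 2.8274 rad/s
Compute tip speed:
  v_tip = omega * R = 2.8274 * 37.6 = 106.311 m/s
Tip speed ratio:
  TSR = v_tip / v_wind = 106.311 / 12.5 = 8.505

8.505


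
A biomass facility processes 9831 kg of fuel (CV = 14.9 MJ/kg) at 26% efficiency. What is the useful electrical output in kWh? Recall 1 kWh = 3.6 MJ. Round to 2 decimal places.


Total energy = mass * CV = 9831 * 14.9 = 146481.9 MJ
Useful energy = total * eta = 146481.9 * 0.26 = 38085.29 MJ
Convert to kWh: 38085.29 / 3.6
Useful energy = 10579.25 kWh

10579.25


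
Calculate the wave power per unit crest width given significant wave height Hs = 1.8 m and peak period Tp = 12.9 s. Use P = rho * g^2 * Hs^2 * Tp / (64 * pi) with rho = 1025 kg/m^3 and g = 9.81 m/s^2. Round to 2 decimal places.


Apply wave power formula:
  g^2 = 9.81^2 = 96.2361
  Hs^2 = 1.8^2 = 3.24
  Numerator = rho * g^2 * Hs^2 * Tp = 1025 * 96.2361 * 3.24 * 12.9 = 4122841.14
  Denominator = 64 * pi = 201.0619
  P = 4122841.14 / 201.0619 = 20505.33 W/m

20505.33


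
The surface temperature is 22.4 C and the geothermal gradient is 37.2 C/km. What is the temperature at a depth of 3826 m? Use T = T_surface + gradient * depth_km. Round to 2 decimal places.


Convert depth to km: 3826 / 1000 = 3.826 km
Temperature increase = gradient * depth_km = 37.2 * 3.826 = 142.33 C
Temperature at depth = T_surface + delta_T = 22.4 + 142.33
T = 164.73 C

164.73


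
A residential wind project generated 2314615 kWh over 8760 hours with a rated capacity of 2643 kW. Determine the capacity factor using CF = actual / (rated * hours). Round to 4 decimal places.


Capacity factor = actual output / maximum possible output
Maximum possible = rated * hours = 2643 * 8760 = 23152680 kWh
CF = 2314615 / 23152680
CF = 0.1000

0.1000


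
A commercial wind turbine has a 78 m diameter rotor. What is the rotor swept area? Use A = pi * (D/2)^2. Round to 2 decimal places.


Compute the rotor radius:
  r = D / 2 = 78 / 2 = 39.0 m
Calculate swept area:
  A = pi * r^2 = pi * 39.0^2
  A = 4778.36 m^2

4778.36


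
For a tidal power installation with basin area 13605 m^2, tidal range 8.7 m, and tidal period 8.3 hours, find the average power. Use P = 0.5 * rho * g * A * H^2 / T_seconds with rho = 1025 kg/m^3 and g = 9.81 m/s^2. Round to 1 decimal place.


Convert period to seconds: T = 8.3 * 3600 = 29880.0 s
H^2 = 8.7^2 = 75.69
P = 0.5 * rho * g * A * H^2 / T
P = 0.5 * 1025 * 9.81 * 13605 * 75.69 / 29880.0
P = 173268.4 W

173268.4


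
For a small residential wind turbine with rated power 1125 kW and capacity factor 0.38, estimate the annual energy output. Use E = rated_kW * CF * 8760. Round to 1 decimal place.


Annual energy = rated_kW * capacity_factor * hours_per_year
Given: P_rated = 1125 kW, CF = 0.38, hours = 8760
E = 1125 * 0.38 * 8760
E = 3744900.0 kWh

3744900.0


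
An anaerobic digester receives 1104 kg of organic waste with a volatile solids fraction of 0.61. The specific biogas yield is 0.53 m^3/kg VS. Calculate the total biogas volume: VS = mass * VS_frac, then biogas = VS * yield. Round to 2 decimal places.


Compute volatile solids:
  VS = mass * VS_fraction = 1104 * 0.61 = 673.44 kg
Calculate biogas volume:
  Biogas = VS * specific_yield = 673.44 * 0.53
  Biogas = 356.92 m^3

356.92


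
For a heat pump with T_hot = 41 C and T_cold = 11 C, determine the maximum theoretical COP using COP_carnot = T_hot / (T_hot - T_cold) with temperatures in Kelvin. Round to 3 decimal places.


Convert to Kelvin:
  T_hot = 41 + 273.15 = 314.15 K
  T_cold = 11 + 273.15 = 284.15 K
Apply Carnot COP formula:
  COP = T_hot_K / (T_hot_K - T_cold_K) = 314.15 / 30.0
  COP = 10.472

10.472


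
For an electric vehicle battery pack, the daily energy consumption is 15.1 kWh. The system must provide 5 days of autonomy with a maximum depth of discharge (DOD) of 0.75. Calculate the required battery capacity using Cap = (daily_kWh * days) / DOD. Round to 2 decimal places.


Total energy needed = daily * days = 15.1 * 5 = 75.5 kWh
Account for depth of discharge:
  Cap = total_energy / DOD = 75.5 / 0.75
  Cap = 100.67 kWh

100.67


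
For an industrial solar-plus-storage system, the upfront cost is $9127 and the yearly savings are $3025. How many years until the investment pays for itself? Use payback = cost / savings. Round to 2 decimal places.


Simple payback period = initial cost / annual savings
Payback = 9127 / 3025
Payback = 3.02 years

3.02


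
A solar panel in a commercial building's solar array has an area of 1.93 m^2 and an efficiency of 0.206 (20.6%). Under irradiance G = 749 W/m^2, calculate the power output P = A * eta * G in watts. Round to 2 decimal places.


Use the solar power formula P = A * eta * G.
Given: A = 1.93 m^2, eta = 0.206, G = 749 W/m^2
P = 1.93 * 0.206 * 749
P = 297.79 W

297.79


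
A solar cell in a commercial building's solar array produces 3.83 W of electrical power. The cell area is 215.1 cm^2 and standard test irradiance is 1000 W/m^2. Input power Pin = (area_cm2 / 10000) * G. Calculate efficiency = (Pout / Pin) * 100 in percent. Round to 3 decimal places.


First compute the input power:
  Pin = area_cm2 / 10000 * G = 215.1 / 10000 * 1000 = 21.51 W
Then compute efficiency:
  Efficiency = (Pout / Pin) * 100 = (3.83 / 21.51) * 100
  Efficiency = 17.806%

17.806


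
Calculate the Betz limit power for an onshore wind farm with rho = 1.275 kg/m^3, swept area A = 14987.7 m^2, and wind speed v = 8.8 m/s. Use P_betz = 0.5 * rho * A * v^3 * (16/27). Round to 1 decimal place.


The Betz coefficient Cp_max = 16/27 = 0.5926
v^3 = 8.8^3 = 681.472
P_betz = 0.5 * rho * A * v^3 * Cp_max
P_betz = 0.5 * 1.275 * 14987.7 * 681.472 * 0.5926
P_betz = 3858508.1 W

3858508.1


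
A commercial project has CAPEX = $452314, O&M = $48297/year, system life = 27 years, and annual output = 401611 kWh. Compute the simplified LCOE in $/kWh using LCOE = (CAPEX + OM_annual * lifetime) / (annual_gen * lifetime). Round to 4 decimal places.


Total cost = CAPEX + OM * lifetime = 452314 + 48297 * 27 = 452314 + 1304019 = 1756333
Total generation = annual * lifetime = 401611 * 27 = 10843497 kWh
LCOE = 1756333 / 10843497
LCOE = 0.1620 $/kWh

0.1620


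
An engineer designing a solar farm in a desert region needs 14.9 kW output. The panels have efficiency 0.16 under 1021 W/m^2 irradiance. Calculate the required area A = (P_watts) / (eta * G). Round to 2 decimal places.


Convert target power to watts: P = 14.9 * 1000 = 14900.0 W
Compute denominator: eta * G = 0.16 * 1021 = 163.36
Required area A = P / (eta * G) = 14900.0 / 163.36
A = 91.21 m^2

91.21


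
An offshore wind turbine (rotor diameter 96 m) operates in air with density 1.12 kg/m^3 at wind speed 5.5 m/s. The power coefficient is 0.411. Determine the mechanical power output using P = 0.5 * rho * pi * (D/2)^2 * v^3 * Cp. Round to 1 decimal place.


Step 1 -- Compute swept area:
  A = pi * (D/2)^2 = pi * (96/2)^2 = 7238.23 m^2
Step 2 -- Apply wind power equation:
  P = 0.5 * rho * A * v^3 * Cp
  v^3 = 5.5^3 = 166.375
  P = 0.5 * 1.12 * 7238.23 * 166.375 * 0.411
  P = 277172.6 W

277172.6


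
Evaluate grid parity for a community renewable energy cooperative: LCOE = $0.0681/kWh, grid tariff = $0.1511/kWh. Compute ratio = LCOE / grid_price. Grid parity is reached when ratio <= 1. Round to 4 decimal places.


Compare LCOE to grid price:
  LCOE = $0.0681/kWh, Grid price = $0.1511/kWh
  Ratio = LCOE / grid_price = 0.0681 / 0.1511 = 0.4507
  Grid parity achieved (ratio <= 1)? yes

0.4507


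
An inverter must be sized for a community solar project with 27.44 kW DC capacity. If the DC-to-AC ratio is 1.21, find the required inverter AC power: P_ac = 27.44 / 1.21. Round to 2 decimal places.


The inverter AC capacity is determined by the DC/AC ratio.
Given: P_dc = 27.44 kW, DC/AC ratio = 1.21
P_ac = P_dc / ratio = 27.44 / 1.21
P_ac = 22.68 kW

22.68


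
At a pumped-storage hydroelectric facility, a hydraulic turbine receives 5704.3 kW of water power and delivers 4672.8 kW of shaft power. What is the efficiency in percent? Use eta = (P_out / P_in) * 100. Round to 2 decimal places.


Turbine efficiency = (output power / input power) * 100
eta = (4672.8 / 5704.3) * 100
eta = 81.92%

81.92


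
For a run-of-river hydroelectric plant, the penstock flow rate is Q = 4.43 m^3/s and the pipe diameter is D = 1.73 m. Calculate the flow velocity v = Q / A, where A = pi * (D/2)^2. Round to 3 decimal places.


Compute pipe cross-sectional area:
  A = pi * (D/2)^2 = pi * (1.73/2)^2 = 2.3506 m^2
Calculate velocity:
  v = Q / A = 4.43 / 2.3506
  v = 1.885 m/s

1.885


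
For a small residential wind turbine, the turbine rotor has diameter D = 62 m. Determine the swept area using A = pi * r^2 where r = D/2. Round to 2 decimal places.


Compute the rotor radius:
  r = D / 2 = 62 / 2 = 31.0 m
Calculate swept area:
  A = pi * r^2 = pi * 31.0^2
  A = 3019.07 m^2

3019.07


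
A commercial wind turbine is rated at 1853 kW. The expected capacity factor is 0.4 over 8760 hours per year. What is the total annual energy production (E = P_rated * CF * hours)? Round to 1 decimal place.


Annual energy = rated_kW * capacity_factor * hours_per_year
Given: P_rated = 1853 kW, CF = 0.4, hours = 8760
E = 1853 * 0.4 * 8760
E = 6492912.0 kWh

6492912.0


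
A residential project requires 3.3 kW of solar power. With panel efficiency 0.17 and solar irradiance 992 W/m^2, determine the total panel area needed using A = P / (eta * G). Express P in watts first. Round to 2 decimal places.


Convert target power to watts: P = 3.3 * 1000 = 3300.0 W
Compute denominator: eta * G = 0.17 * 992 = 168.64
Required area A = P / (eta * G) = 3300.0 / 168.64
A = 19.57 m^2

19.57


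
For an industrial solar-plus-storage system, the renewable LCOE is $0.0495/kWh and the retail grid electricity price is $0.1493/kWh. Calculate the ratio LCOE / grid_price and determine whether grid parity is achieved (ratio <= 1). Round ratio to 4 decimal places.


Compare LCOE to grid price:
  LCOE = $0.0495/kWh, Grid price = $0.1493/kWh
  Ratio = LCOE / grid_price = 0.0495 / 0.1493 = 0.3315
  Grid parity achieved (ratio <= 1)? yes

0.3315


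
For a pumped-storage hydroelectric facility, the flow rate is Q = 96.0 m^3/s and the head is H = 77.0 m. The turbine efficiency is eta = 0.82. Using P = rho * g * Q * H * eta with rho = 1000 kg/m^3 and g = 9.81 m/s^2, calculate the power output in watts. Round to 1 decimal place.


Apply the hydropower formula P = rho * g * Q * H * eta
rho * g = 1000 * 9.81 = 9810.0
P = 9810.0 * 96.0 * 77.0 * 0.82
P = 59462726.4 W

59462726.4


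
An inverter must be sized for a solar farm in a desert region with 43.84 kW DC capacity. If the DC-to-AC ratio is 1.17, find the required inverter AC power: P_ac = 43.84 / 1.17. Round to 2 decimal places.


The inverter AC capacity is determined by the DC/AC ratio.
Given: P_dc = 43.84 kW, DC/AC ratio = 1.17
P_ac = P_dc / ratio = 43.84 / 1.17
P_ac = 37.47 kW

37.47


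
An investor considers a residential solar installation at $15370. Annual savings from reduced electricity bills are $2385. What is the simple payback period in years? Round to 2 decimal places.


Simple payback period = initial cost / annual savings
Payback = 15370 / 2385
Payback = 6.44 years

6.44


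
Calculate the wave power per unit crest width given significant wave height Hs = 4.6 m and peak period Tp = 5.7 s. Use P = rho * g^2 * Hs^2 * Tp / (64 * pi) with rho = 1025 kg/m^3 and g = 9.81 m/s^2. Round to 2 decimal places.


Apply wave power formula:
  g^2 = 9.81^2 = 96.2361
  Hs^2 = 4.6^2 = 21.16
  Numerator = rho * g^2 * Hs^2 * Tp = 1025 * 96.2361 * 21.16 * 5.7 = 11897409.21
  Denominator = 64 * pi = 201.0619
  P = 11897409.21 / 201.0619 = 59172.86 W/m

59172.86


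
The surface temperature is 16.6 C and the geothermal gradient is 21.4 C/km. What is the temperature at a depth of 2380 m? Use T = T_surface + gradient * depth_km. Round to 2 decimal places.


Convert depth to km: 2380 / 1000 = 2.38 km
Temperature increase = gradient * depth_km = 21.4 * 2.38 = 50.93 C
Temperature at depth = T_surface + delta_T = 16.6 + 50.93
T = 67.53 C

67.53


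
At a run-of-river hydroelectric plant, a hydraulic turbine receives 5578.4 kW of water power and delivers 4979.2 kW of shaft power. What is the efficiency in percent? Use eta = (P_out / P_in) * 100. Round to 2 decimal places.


Turbine efficiency = (output power / input power) * 100
eta = (4979.2 / 5578.4) * 100
eta = 89.26%

89.26


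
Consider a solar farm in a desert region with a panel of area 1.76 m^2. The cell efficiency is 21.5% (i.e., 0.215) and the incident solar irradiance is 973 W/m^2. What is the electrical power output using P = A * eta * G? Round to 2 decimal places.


Use the solar power formula P = A * eta * G.
Given: A = 1.76 m^2, eta = 0.215, G = 973 W/m^2
P = 1.76 * 0.215 * 973
P = 368.18 W

368.18


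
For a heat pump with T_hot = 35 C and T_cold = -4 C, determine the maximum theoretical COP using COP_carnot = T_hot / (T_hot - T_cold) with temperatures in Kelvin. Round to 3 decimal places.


Convert to Kelvin:
  T_hot = 35 + 273.15 = 308.15 K
  T_cold = -4 + 273.15 = 269.15 K
Apply Carnot COP formula:
  COP = T_hot_K / (T_hot_K - T_cold_K) = 308.15 / 39.0
  COP = 7.901

7.901


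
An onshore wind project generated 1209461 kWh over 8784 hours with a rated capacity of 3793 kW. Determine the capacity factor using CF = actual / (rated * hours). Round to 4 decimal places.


Capacity factor = actual output / maximum possible output
Maximum possible = rated * hours = 3793 * 8784 = 33317712 kWh
CF = 1209461 / 33317712
CF = 0.0363

0.0363


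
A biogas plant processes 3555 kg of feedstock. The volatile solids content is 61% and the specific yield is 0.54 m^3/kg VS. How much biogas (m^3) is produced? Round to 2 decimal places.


Compute volatile solids:
  VS = mass * VS_fraction = 3555 * 0.61 = 2168.55 kg
Calculate biogas volume:
  Biogas = VS * specific_yield = 2168.55 * 0.54
  Biogas = 1171.02 m^3

1171.02


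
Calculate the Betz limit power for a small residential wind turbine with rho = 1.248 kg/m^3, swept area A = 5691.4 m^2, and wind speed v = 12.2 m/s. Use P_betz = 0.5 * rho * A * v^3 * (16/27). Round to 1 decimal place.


The Betz coefficient Cp_max = 16/27 = 0.5926
v^3 = 12.2^3 = 1815.848
P_betz = 0.5 * rho * A * v^3 * Cp_max
P_betz = 0.5 * 1.248 * 5691.4 * 1815.848 * 0.5926
P_betz = 3821548.8 W

3821548.8


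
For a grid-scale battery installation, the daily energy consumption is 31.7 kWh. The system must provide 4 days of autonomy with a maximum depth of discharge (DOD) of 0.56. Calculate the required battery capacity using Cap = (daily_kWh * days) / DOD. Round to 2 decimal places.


Total energy needed = daily * days = 31.7 * 4 = 126.8 kWh
Account for depth of discharge:
  Cap = total_energy / DOD = 126.8 / 0.56
  Cap = 226.43 kWh

226.43


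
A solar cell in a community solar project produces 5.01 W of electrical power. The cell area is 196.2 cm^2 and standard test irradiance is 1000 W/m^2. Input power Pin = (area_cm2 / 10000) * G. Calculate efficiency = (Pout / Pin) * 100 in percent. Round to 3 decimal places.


First compute the input power:
  Pin = area_cm2 / 10000 * G = 196.2 / 10000 * 1000 = 19.62 W
Then compute efficiency:
  Efficiency = (Pout / Pin) * 100 = (5.01 / 19.62) * 100
  Efficiency = 25.535%

25.535


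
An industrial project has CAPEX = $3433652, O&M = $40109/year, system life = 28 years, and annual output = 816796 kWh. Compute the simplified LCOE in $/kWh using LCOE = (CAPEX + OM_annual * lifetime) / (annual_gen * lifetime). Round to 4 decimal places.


Total cost = CAPEX + OM * lifetime = 3433652 + 40109 * 28 = 3433652 + 1123052 = 4556704
Total generation = annual * lifetime = 816796 * 28 = 22870288 kWh
LCOE = 4556704 / 22870288
LCOE = 0.1992 $/kWh

0.1992


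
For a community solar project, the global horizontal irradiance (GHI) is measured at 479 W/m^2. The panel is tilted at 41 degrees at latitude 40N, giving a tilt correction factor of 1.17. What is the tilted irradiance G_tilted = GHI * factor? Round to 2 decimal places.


Identify the given values:
  GHI = 479 W/m^2, tilt correction factor = 1.17
Apply the formula G_tilted = GHI * factor:
  G_tilted = 479 * 1.17
  G_tilted = 560.43 W/m^2

560.43


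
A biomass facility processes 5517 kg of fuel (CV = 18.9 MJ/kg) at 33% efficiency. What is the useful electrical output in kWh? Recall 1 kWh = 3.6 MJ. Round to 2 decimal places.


Total energy = mass * CV = 5517 * 18.9 = 104271.3 MJ
Useful energy = total * eta = 104271.3 * 0.33 = 34409.53 MJ
Convert to kWh: 34409.53 / 3.6
Useful energy = 9558.20 kWh

9558.20


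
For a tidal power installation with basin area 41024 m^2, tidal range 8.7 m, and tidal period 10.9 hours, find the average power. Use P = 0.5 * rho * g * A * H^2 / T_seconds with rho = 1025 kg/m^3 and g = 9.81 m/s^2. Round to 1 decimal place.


Convert period to seconds: T = 10.9 * 3600 = 39240.0 s
H^2 = 8.7^2 = 75.69
P = 0.5 * rho * g * A * H^2 / T
P = 0.5 * 1025 * 9.81 * 41024 * 75.69 / 39240.0
P = 397841.8 W

397841.8


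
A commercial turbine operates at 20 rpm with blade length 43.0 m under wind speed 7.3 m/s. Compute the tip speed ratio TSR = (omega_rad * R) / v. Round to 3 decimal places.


Convert rotational speed to rad/s:
  omega = 20 * 2 * pi / 60 = 2.0944 rad/s
Compute tip speed:
  v_tip = omega * R = 2.0944 * 43.0 = 90.059 m/s
Tip speed ratio:
  TSR = v_tip / v_wind = 90.059 / 7.3 = 12.337

12.337


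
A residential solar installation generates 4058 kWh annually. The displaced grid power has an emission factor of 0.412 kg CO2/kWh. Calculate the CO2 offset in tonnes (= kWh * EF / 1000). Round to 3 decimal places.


CO2 offset in kg = generation * emission_factor
CO2 offset = 4058 * 0.412 = 1671.9 kg
Convert to tonnes:
  CO2 offset = 1671.9 / 1000 = 1.672 tonnes

1.672


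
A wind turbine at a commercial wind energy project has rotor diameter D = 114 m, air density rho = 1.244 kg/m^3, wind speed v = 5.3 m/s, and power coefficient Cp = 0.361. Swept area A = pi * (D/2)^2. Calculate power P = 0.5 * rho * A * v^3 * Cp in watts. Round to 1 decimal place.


Step 1 -- Compute swept area:
  A = pi * (D/2)^2 = pi * (114/2)^2 = 10207.03 m^2
Step 2 -- Apply wind power equation:
  P = 0.5 * rho * A * v^3 * Cp
  v^3 = 5.3^3 = 148.877
  P = 0.5 * 1.244 * 10207.03 * 148.877 * 0.361
  P = 341212.4 W

341212.4
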